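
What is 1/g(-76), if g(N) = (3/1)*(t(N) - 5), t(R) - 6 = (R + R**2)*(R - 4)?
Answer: -1/1367997 ≈ -7.3100e-7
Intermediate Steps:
t(R) = 6 + (-4 + R)*(R + R**2) (t(R) = 6 + (R + R**2)*(R - 4) = 6 + (R + R**2)*(-4 + R) = 6 + (-4 + R)*(R + R**2))
g(N) = 3 - 12*N - 9*N**2 + 3*N**3 (g(N) = (3/1)*((6 + N**3 - 4*N - 3*N**2) - 5) = (3*1)*(1 + N**3 - 4*N - 3*N**2) = 3*(1 + N**3 - 4*N - 3*N**2) = 3 - 12*N - 9*N**2 + 3*N**3)
1/g(-76) = 1/(3 - 12*(-76) - 9*(-76)**2 + 3*(-76)**3) = 1/(3 + 912 - 9*5776 + 3*(-438976)) = 1/(3 + 912 - 51984 - 1316928) = 1/(-1367997) = -1/1367997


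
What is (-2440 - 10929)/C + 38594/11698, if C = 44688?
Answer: 784149055/261380112 ≈ 3.0000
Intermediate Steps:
(-2440 - 10929)/C + 38594/11698 = (-2440 - 10929)/44688 + 38594/11698 = -13369*1/44688 + 38594*(1/11698) = -13369/44688 + 19297/5849 = 784149055/261380112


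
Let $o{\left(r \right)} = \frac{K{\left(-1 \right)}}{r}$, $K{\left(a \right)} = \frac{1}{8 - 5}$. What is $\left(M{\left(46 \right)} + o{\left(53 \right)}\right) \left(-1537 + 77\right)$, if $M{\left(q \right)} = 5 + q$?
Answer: $- \frac{11840600}{159} \approx -74469.0$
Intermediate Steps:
$K{\left(a \right)} = \frac{1}{3}$
$o{\left(r \right)} = \frac{1}{3 r}$
$\left(M{\left(46 \right)} + o{\left(53 \right)}\right) \left(-1537 + 77\right) = \left(\left(5 + 46\right) + \frac{1}{3 \cdot 53}\right) \left(-1537 + 77\right) = \left(51 + \frac{1}{3} \cdot \frac{1}{53}\right) \left(-1460\right) = \left(51 + \frac{1}{159}\right) \left(-1460\right) = \frac{8110}{159} \left(-1460\right) = - \frac{11840600}{159}$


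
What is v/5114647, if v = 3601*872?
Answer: 3140072/5114647 ≈ 0.61394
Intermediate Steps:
v = 3140072
v/5114647 = 3140072/5114647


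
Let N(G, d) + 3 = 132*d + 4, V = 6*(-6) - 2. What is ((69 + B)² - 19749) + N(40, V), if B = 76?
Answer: -3739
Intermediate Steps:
V = -38 (V = -36 - 2 = -38)
N(G, d) = 1 + 132*d (N(G, d) = -3 + (132*d + 4) = -3 + (4 + 132*d) = 1 + 132*d)
((69 + B)² - 19749) + N(40, V) = ((69 + 76)² - 19749) + (1 + 132*(-38)) = (145² - 19749) + (1 - 5016) = (21025 - 19749) - 5015 = 1276 - 5015 = -3739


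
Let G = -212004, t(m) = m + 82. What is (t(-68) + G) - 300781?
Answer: -512771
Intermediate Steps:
t(m) = 82 + m
(t(-68) + G) - 300781 = ((82 - 68) - 212004) - 300781 = (14 - 212004) - 300781 = -211990 - 300781 = -512771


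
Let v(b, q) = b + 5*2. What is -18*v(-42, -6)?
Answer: 576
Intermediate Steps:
v(b, q) = 10 + b (v(b, q) = b + 10 = 10 + b)
-18*v(-42, -6) = -18*(10 - 42) = -18*(-32) = 576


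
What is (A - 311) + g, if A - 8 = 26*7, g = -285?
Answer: -406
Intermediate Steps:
A = 190 (A = 8 + 26*7 = 8 + 182 = 190)
(A - 311) + g = (190 - 311) - 285 = -121 - 285 = -406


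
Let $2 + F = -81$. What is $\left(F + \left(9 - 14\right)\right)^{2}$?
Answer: $7744$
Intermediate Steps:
$F = -83$ ($F = -2 - 81 = -83$)
$\left(F + \left(9 - 14\right)\right)^{2} = \left(-83 + \left(9 - 14\right)\right)^{2} = \left(-83 - 5\right)^{2} = \left(-88\right)^{2} = 7744$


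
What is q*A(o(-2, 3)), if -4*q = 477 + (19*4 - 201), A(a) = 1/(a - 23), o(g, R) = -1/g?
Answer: 176/45 ≈ 3.9111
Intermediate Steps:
A(a) = 1/(-23 + a)
q = -88 (q = -(477 + (19*4 - 201))/4 = -(477 + (76 - 201))/4 = -(477 - 125)/4 = -¼*352 = -88)
q*A(o(-2, 3)) = -88/(-23 - 1/(-2)) = -88/(-23 - 1*(-½)) = -88/(-23 + ½) = -88/(-45/2) = -88*(-2/45) = 176/45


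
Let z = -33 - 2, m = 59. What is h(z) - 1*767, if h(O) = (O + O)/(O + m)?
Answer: -9239/12 ≈ -769.92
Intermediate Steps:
z = -35
h(O) = 2*O/(59 + O) (h(O) = (O + O)/(O + 59) = (2*O)/(59 + O) = 2*O/(59 + O))
h(z) - 1*767 = 2*(-35)/(59 - 35) - 1*767 = 2*(-35)/24 - 767 = 2*(-35)*(1/24) - 767 = -35/12 - 767 = -9239/12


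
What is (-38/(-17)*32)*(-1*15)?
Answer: -18240/17 ≈ -1072.9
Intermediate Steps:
(-38/(-17)*32)*(-1*15) = (-38*(-1/17)*32)*(-15) = ((38/17)*32)*(-15) = (1216/17)*(-15) = -18240/17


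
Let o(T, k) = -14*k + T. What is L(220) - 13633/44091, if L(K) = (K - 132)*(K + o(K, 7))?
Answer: 1326949103/44091 ≈ 30096.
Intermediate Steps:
o(T, k) = T - 14*k
L(K) = (-132 + K)*(-98 + 2*K) (L(K) = (K - 132)*(K + (K - 14*7)) = (-132 + K)*(K + (K - 98)) = (-132 + K)*(K + (-98 + K)) = (-132 + K)*(-98 + 2*K))
L(220) - 13633/44091 = (12936 - 362*220 + 2*220**2) - 13633/44091 = (12936 - 79640 + 2*48400) - 13633/44091 = (12936 - 79640 + 96800) - 1*13633/44091 = 30096 - 13633/44091 = 1326949103/44091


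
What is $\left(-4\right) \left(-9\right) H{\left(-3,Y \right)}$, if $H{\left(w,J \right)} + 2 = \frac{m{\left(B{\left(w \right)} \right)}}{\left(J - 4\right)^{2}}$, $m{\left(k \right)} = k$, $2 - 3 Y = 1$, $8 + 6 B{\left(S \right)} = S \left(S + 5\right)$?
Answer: $- \frac{9468}{121} \approx -78.248$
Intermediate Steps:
$B{\left(S \right)} = - \frac{4}{3} + \frac{S \left(5 + S\right)}{6}$ ($B{\left(S \right)} = - \frac{4}{3} + \frac{S \left(S + 5\right)}{6} = - \frac{4}{3} + \frac{S \left(5 + S\right)}{6}$)
$Y = \frac{1}{3}$ ($Y = \frac{2}{3} - \frac{1}{3} = \frac{1}{3} \approx 0.33333$)
$H{\left(w,J \right)} = -2 + \frac{- \frac{4}{3} + \frac{w^{2}}{6} + \frac{5 w}{6}}{\left(-4 + J\right)^{2}}$ ($H{\left(w,J \right)} = -2 + \frac{- \frac{4}{3} + \frac{w^{2}}{6} + \frac{5 w}{6}}{\left(J - 4\right)^{2}} = -2 + \frac{- \frac{4}{3} + \frac{w^{2}}{6} + \frac{5 w}{6}}{\left(-4 + J\right)^{2}}$)
$\left(-4\right) \left(-9\right) H{\left(-3,Y \right)} = \left(-4\right) \left(-9\right) \frac{-8 + \left(-3\right)^{2} - 12 \left(-4 + \frac{1}{3}\right)^{2} + 5 \left(-3\right)}{6 \left(-4 + \frac{1}{3}\right)^{2}} = 36 \frac{-8 + 9 - 12 \left(- \frac{11}{3}\right)^{2} - 15}{6 \cdot \frac{121}{9}} = 36 \cdot \frac{1}{6} \cdot \frac{9}{121} \left(-8 + 9 - \frac{484}{3} - 15\right) = 36 \cdot \frac{1}{6} \cdot \frac{9}{121} \left(- \frac{526}{3}\right) = 36 \left(- \frac{263}{121}\right) = - \frac{9468}{121}$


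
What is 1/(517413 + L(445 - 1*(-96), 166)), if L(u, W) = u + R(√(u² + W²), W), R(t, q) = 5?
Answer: 1/517959 ≈ 1.9307e-6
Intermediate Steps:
L(u, W) = 5 + u (L(u, W) = u + 5 = 5 + u)
1/(517413 + L(445 - 1*(-96), 166)) = 1/(517413 + (5 + (445 - 1*(-96)))) = 1/(517413 + (5 + (445 + 96))) = 1/(517413 + (5 + 541)) = 1/(517413 + 546) = 1/517959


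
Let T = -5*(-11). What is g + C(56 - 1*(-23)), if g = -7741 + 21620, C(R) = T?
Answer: 13934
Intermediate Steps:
T = 55
C(R) = 55
g = 13879
g + C(56 - 1*(-23)) = 13879 + 55 = 13934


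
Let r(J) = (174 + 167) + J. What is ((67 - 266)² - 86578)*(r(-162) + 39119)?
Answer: -1846102146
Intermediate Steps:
r(J) = 341 + J
((67 - 266)² - 86578)*(r(-162) + 39119) = ((67 - 266)² - 86578)*((341 - 162) + 39119) = ((-199)² - 86578)*(179 + 39119) = (39601 - 86578)*39298 = -46977*39298 = -1846102146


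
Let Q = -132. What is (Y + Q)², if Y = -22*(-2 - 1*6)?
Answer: 1936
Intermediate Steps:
Y = 176 (Y = -22*(-2 - 6) = -22*(-8) = 176)
(Y + Q)² = (176 - 132)² = 44² = 1936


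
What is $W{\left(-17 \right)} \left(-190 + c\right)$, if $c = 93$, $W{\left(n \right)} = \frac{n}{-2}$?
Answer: $- \frac{1649}{2} \approx -824.5$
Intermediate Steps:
$W{\left(n \right)} = - \frac{n}{2}$ ($W{\left(n \right)} = n \left(- \frac{1}{2}\right) = - \frac{n}{2}$)
$W{\left(-17 \right)} \left(-190 + c\right) = \left(- \frac{1}{2}\right) \left(-17\right) \left(-190 + 93\right) = \frac{17}{2} \left(-97\right) = - \frac{1649}{2}$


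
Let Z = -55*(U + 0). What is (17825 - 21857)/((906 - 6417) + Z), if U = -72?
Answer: 1344/517 ≈ 2.5996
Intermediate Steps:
Z = 3960 (Z = -55*(-72 + 0) = -55*(-72) = 3960)
(17825 - 21857)/((906 - 6417) + Z) = (17825 - 21857)/((906 - 6417) + 3960) = -4032/(-5511 + 3960) = -4032/(-1551) = -4032*(-1/1551) = 1344/517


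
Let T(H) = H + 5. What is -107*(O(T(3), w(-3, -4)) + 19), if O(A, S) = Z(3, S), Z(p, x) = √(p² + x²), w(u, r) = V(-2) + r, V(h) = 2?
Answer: -2033 - 107*√13 ≈ -2418.8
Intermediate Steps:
T(H) = 5 + H
w(u, r) = 2 + r
O(A, S) = √(9 + S²) (O(A, S) = √(3² + S²) = √(9 + S²))
-107*(O(T(3), w(-3, -4)) + 19) = -107*(√(9 + (2 - 4)²) + 19) = -107*(√(9 + (-2)²) + 19) = -107*(√(9 + 4) + 19) = -107*(√13 + 19) = -107*(19 + √13) = -2033 - 107*√13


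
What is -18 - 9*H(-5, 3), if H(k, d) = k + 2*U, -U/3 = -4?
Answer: -189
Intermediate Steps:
U = 12 (U = -3*(-4) = 12)
H(k, d) = 24 + k (H(k, d) = k + 2*12 = k + 24 = 24 + k)
-18 - 9*H(-5, 3) = -18 - 9*(24 - 5) = -18 - 9*19 = -18 - 171 = -189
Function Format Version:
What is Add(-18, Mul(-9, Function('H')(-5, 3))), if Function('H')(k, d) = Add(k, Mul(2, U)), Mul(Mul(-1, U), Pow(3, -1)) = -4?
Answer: -189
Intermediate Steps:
U = 12 (U = Mul(-3, -4) = 12)
Function('H')(k, d) = Add(24, k) (Function('H')(k, d) = Add(k, Mul(2, 12)) = Add(k, 24) = Add(24, k))
Add(-18, Mul(-9, Function('H')(-5, 3))) = Add(-18, Mul(-9, Add(24, -5))) = Add(-18, Mul(-9, 19)) = Add(-18, -171) = -189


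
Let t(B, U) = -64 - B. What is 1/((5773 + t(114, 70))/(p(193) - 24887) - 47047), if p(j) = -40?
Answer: -8309/390915388 ≈ -2.1255e-5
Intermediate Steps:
1/((5773 + t(114, 70))/(p(193) - 24887) - 47047) = 1/((5773 + (-64 - 1*114))/(-40 - 24887) - 47047) = 1/((5773 + (-64 - 114))/(-24927) - 47047) = 1/((5773 - 178)*(-1/24927) - 47047) = 1/(5595*(-1/24927) - 47047) = 1/(-1865/8309 - 47047) = 1/(-390915388/8309) = -8309/390915388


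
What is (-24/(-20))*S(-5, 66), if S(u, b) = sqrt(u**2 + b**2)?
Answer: 6*sqrt(4381)/5 ≈ 79.427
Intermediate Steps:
S(u, b) = sqrt(b**2 + u**2)
(-24/(-20))*S(-5, 66) = (-24/(-20))*sqrt(66**2 + (-5)**2) = (-24*(-1/20))*sqrt(4356 + 25) = 6*sqrt(4381)/5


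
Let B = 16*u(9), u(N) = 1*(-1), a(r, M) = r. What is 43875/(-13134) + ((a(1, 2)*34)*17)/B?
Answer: -691121/17512 ≈ -39.466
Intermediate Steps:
u(N) = -1
B = -16 (B = 16*(-1) = -16)
43875/(-13134) + ((a(1, 2)*34)*17)/B = 43875/(-13134) + ((1*34)*17)/(-16) = 43875*(-1/13134) + (34*17)*(-1/16) = -14625/4378 + 578*(-1/16) = -14625/4378 - 289/8 = -691121/17512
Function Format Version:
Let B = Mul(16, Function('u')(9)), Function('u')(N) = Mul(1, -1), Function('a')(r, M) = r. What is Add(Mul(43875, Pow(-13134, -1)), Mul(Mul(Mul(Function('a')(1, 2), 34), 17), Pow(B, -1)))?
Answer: Rational(-691121, 17512) ≈ -39.466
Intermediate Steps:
Function('u')(N) = -1
B = -16 (B = Mul(16, -1) = -16)
Add(Mul(43875, Pow(-13134, -1)), Mul(Mul(Mul(Function('a')(1, 2), 34), 17), Pow(B, -1))) = Add(Mul(43875, Pow(-13134, -1)), Mul(Mul(Mul(1, 34), 17), Pow(-16, -1))) = Add(Mul(43875, Rational(-1, 13134)), Mul(Mul(34, 17), Rational(-1, 16))) = Add(Rational(-14625, 4378), Mul(578, Rational(-1, 16))) = Add(Rational(-14625, 4378), Rational(-289, 8)) = Rational(-691121, 17512)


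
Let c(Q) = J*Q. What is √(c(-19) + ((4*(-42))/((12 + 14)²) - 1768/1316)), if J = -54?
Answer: √18739218190/4277 ≈ 32.006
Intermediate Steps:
c(Q) = -54*Q
√(c(-19) + ((4*(-42))/((12 + 14)²) - 1768/1316)) = √(-54*(-19) + ((4*(-42))/((12 + 14)²) - 1768/1316)) = √(1026 + (-168/(26²) - 1768*1/1316)) = √(1026 + (-168/676 - 442/329)) = √(1026 + (-168*1/676 - 442/329)) = √(1026 + (-42/169 - 442/329)) = √(1026 - 88516/55601) = √(56958110/55601) = √18739218190/4277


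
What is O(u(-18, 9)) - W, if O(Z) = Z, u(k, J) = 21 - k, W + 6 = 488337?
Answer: -488292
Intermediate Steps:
W = 488331 (W = -6 + 488337 = 488331)
O(u(-18, 9)) - W = (21 - 1*(-18)) - 1*488331 = (21 + 18) - 488331 = 39 - 488331 = -488292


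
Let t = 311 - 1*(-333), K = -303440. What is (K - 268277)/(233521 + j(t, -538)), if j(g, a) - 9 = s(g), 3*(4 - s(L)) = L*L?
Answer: -1715151/285866 ≈ -5.9998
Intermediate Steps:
t = 644 (t = 311 + 333 = 644)
s(L) = 4 - L²/3 (s(L) = 4 - L*L/3 = 4 - L²/3)
j(g, a) = 13 - g²/3 (j(g, a) = 9 + (4 - g²/3) = 13 - g²/3)
(K - 268277)/(233521 + j(t, -538)) = (-303440 - 268277)/(233521 + (13 - ⅓*644²)) = -571717/(233521 + (13 - ⅓*414736)) = -571717/(233521 + (13 - 414736/3)) = -571717/(233521 - 414697/3) = -571717/285866/3 = -571717*3/285866 = -1715151/285866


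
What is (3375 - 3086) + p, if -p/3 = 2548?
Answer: -7355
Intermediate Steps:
p = -7644 (p = -3*2548 = -7644)
(3375 - 3086) + p = (3375 - 3086) - 7644 = 289 - 7644 = -7355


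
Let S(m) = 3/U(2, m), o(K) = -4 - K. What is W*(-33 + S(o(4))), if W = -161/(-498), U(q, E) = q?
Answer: -3381/332 ≈ -10.184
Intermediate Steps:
W = 161/498 (W = -161*(-1/498) = 161/498 ≈ 0.32329)
S(m) = 3/2
W*(-33 + S(o(4))) = 161*(-33 + 3/2)/498 = (161/498)*(-63/2) = -3381/332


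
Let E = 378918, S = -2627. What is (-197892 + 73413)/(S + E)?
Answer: -124479/376291 ≈ -0.33081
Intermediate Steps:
(-197892 + 73413)/(S + E) = (-197892 + 73413)/(-2627 + 378918) = -124479/376291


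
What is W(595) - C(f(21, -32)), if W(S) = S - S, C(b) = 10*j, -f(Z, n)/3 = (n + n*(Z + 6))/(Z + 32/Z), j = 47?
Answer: -470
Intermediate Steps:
f(Z, n) = -3*(n + n*(6 + Z))/(Z + 32/Z) (f(Z, n) = -3*(n + n*(Z + 6))/(Z + 32/Z) = -3*(n + n*(6 + Z))/(Z + 32/Z))
C(b) = 470 (C(b) = 10*47 = 470)
W(S) = 0
W(595) - C(f(21, -32)) = 0 - 1*470 = 0 - 470 = -470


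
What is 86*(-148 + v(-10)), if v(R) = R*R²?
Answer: -98728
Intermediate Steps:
v(R) = R³
86*(-148 + v(-10)) = 86*(-148 + (-10)³) = 86*(-148 - 1000) = 86*(-1148) = -98728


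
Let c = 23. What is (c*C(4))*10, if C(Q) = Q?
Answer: 920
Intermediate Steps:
(c*C(4))*10 = (23*4)*10 = 92*10 = 920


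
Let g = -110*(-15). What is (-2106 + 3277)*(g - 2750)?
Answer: -1288100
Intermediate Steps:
g = 1650
(-2106 + 3277)*(g - 2750) = (-2106 + 3277)*(1650 - 2750) = 1171*(-1100) = -1288100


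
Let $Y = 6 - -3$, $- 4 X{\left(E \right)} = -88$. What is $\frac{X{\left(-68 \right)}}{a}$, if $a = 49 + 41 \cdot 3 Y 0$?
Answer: $\frac{22}{49} \approx 0.44898$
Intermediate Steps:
$X{\left(E \right)} = 22$ ($X{\left(E \right)} = \left(- \frac{1}{4}\right) \left(-88\right) = 22$)
$Y = 9$ ($Y = 6 + 3 = 9$)
$a = 49$ ($a = 49 + 41 \cdot 3 \cdot 9 \cdot 0 = 49 + 41 \cdot 27 \cdot 0 = 49 + 41 \cdot 0 = 49 + 0 = 49$)
$\frac{X{\left(-68 \right)}}{a} = \frac{22}{49}$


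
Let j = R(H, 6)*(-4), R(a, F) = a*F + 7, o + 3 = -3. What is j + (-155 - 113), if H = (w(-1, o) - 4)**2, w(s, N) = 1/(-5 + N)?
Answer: -84416/121 ≈ -697.65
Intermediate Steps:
o = -6 (o = -3 - 3 = -6)
H = 2025/121 (H = (1/(-5 - 6) - 4)**2 = (1/(-11) - 4)**2 = (-1/11 - 4)**2 = (-45/11)**2 = 2025/121 ≈ 16.736)
R(a, F) = 7 + F*a (R(a, F) = F*a + 7 = 7 + F*a)
j = -51988/121 (j = (7 + 6*(2025/121))*(-4) = (7 + 12150/121)*(-4) = (12997/121)*(-4) = -51988/121 ≈ -429.65)
j + (-155 - 113) = -51988/121 + (-155 - 113) = -51988/121 - 268 = -84416/121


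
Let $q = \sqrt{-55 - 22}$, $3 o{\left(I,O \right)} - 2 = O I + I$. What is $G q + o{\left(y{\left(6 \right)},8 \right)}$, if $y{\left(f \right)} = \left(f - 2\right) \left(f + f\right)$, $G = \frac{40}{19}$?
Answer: $\frac{434}{3} + \frac{40 i \sqrt{77}}{19} \approx 144.67 + 18.474 i$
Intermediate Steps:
$G = \frac{40}{19}$ ($G = 40 \cdot \frac{1}{19} = \frac{40}{19} \approx 2.1053$)
$y{\left(f \right)} = 2 f \left(-2 + f\right)$ ($y{\left(f \right)} = \left(-2 + f\right) 2 f = 2 f \left(-2 + f\right)$)
$o{\left(I,O \right)} = \frac{2}{3} + \frac{I}{3} + \frac{I O}{3}$ ($o{\left(I,O \right)} = \frac{2}{3} + \frac{O I + I}{3} = \frac{2}{3} + \frac{I O + I}{3} = \frac{2}{3} + \frac{I + I O}{3} = \frac{2}{3} + \left(\frac{I}{3} + \frac{I O}{3}\right) = \frac{2}{3} + \frac{I}{3} + \frac{I O}{3}$)
$q = i \sqrt{77}$ ($q = \sqrt{-77} = i \sqrt{77} \approx 8.775 i$)
$G q + o{\left(y{\left(6 \right)},8 \right)} = \frac{40 i \sqrt{77}}{19} + \left(\frac{2}{3} + \frac{2 \cdot 6 \left(-2 + 6\right)}{3} + \frac{1}{3} \cdot 2 \cdot 6 \left(-2 + 6\right) 8\right) = \frac{40 i \sqrt{77}}{19} + \left(\frac{2}{3} + \frac{2 \cdot 6 \cdot 4}{3} + \frac{1}{3} \cdot 2 \cdot 6 \cdot 4 \cdot 8\right) = \frac{40 i \sqrt{77}}{19} + \left(\frac{2}{3} + \frac{1}{3} \cdot 48 + \frac{1}{3} \cdot 48 \cdot 8\right) = \frac{40 i \sqrt{77}}{19} + \left(\frac{2}{3} + 16 + 128\right) = \frac{40 i \sqrt{77}}{19} + \frac{434}{3} = \frac{434}{3} + \frac{40 i \sqrt{77}}{19}$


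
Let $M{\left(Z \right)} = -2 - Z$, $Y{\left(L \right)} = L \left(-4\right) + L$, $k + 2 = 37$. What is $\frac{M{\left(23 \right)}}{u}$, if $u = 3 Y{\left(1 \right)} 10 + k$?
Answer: $\frac{5}{11} \approx 0.45455$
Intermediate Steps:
$k = 35$ ($k = -2 + 37 = 35$)
$Y{\left(L \right)} = - 3 L$ ($Y{\left(L \right)} = - 4 L + L = - 3 L$)
$u = -55$ ($u = 3 \left(\left(-3\right) 1\right) 10 + 35 = 3 \left(-3\right) 10 + 35 = \left(-9\right) 10 + 35 = -90 + 35 = -55$)
$\frac{M{\left(23 \right)}}{u} = \frac{-2 - 23}{-55} = \left(-2 - 23\right) \left(- \frac{1}{55}\right) = \left(-25\right) \left(- \frac{1}{55}\right) = \frac{5}{11}$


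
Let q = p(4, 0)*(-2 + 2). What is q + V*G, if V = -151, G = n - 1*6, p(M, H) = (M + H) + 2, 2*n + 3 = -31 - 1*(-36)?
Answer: 755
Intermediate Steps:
n = 1 (n = -3/2 + (-31 - 1*(-36))/2 = -3/2 + (-31 + 36)/2 = -3/2 + (½)*5 = -3/2 + 5/2 = 1)
p(M, H) = 2 + H + M (p(M, H) = (H + M) + 2 = 2 + H + M)
q = 0 (q = (2 + 0 + 4)*(-2 + 2) = 6*0 = 0)
G = -5 (G = 1 - 1*6 = 1 - 6 = -5)
q + V*G = 0 - 151*(-5) = 0 + 755 = 755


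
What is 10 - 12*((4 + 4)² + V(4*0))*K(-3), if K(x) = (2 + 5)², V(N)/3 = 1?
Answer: -39386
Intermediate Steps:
V(N) = 3 (V(N) = 3*1 = 3)
K(x) = 49 (K(x) = 7² = 49)
10 - 12*((4 + 4)² + V(4*0))*K(-3) = 10 - 12*((4 + 4)² + 3)*49 = 10 - 12*(8² + 3)*49 = 10 - 12*(64 + 3)*49 = 10 - 804*49 = 10 - 12*3283 = 10 - 39396 = -39386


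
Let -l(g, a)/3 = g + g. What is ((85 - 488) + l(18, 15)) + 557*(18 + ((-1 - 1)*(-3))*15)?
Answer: 59645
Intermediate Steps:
l(g, a) = -6*g (l(g, a) = -3*(g + g) = -6*g)
((85 - 488) + l(18, 15)) + 557*(18 + ((-1 - 1)*(-3))*15) = ((85 - 488) - 6*18) + 557*(18 + ((-1 - 1)*(-3))*15) = (-403 - 108) + 557*(18 - 2*(-3)*15) = -511 + 557*(18 + 6*15) = -511 + 557*(18 + 90) = -511 + 557*108 = -511 + 60156 = 59645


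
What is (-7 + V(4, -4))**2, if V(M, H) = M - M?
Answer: 49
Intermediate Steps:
V(M, H) = 0
(-7 + V(4, -4))**2 = (-7 + 0)**2 = (-7)**2 = 49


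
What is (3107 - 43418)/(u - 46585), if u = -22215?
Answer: 40311/68800 ≈ 0.58592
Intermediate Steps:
(3107 - 43418)/(u - 46585) = (3107 - 43418)/(-22215 - 46585) = -40311/(-68800) = -40311*(-1/68800) = 40311/68800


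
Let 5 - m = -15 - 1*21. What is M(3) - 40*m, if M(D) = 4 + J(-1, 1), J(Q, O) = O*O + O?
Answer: -1634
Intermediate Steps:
J(Q, O) = O + O² (J(Q, O) = O² + O = O + O²)
m = 41 (m = 5 - (-15 - 1*21) = 5 - (-15 - 21) = 5 - 1*(-36) = 5 + 36 = 41)
M(D) = 6 (M(D) = 4 + 1*(1 + 1) = 4 + 1*2 = 4 + 2 = 6)
M(3) - 40*m = 6 - 40*41 = 6 - 1640 = -1634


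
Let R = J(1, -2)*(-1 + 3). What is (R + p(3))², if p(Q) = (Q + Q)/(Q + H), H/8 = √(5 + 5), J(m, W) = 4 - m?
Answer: 14220864/398161 + 361728*√10/398161 ≈ 38.589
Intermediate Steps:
H = 8*√10 (H = 8*√(5 + 5) = 8*√10 ≈ 25.298)
p(Q) = 2*Q/(Q + 8*√10) (p(Q) = (Q + Q)/(Q + 8*√10) = (2*Q)/(Q + 8*√10) = 2*Q/(Q + 8*√10))
R = 6 (R = (4 - 1*1)*(-1 + 3) = (4 - 1)*2 = 3*2 = 6)
(R + p(3))² = (6 + 2*3/(3 + 8*√10))² = (6 + 6/(3 + 8*√10))²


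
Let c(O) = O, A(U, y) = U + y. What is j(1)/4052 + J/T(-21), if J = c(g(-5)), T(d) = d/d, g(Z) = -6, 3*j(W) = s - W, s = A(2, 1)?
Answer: -36467/6078 ≈ -5.9998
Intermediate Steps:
s = 3 (s = 2 + 1 = 3)
j(W) = 1 - W/3 (j(W) = (3 - W)/3 = 1 - W/3)
T(d) = 1
J = -6
j(1)/4052 + J/T(-21) = (1 - ⅓*1)/4052 - 6/1 = (1 - ⅓)*(1/4052) - 6*1 = (⅔)*(1/4052) - 6 = 1/6078 - 6 = -36467/6078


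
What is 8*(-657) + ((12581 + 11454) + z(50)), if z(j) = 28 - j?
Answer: 18757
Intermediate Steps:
8*(-657) + ((12581 + 11454) + z(50)) = 8*(-657) + ((12581 + 11454) + (28 - 1*50)) = -5256 + (24035 + (28 - 50)) = -5256 + (24035 - 22) = -5256 + 24013 = 18757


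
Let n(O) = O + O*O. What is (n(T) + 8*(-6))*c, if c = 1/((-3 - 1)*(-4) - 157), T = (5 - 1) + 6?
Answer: -62/141 ≈ -0.43972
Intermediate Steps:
T = 10 (T = 4 + 6 = 10)
n(O) = O + O²
c = -1/141 (c = 1/(-4*(-4) - 157) = 1/(16 - 157) = 1/(-141) = -1/141 ≈ -0.0070922)
(n(T) + 8*(-6))*c = (10*(1 + 10) + 8*(-6))*(-1/141) = (10*11 - 48)*(-1/141) = (110 - 48)*(-1/141) = 62*(-1/141) = -62/141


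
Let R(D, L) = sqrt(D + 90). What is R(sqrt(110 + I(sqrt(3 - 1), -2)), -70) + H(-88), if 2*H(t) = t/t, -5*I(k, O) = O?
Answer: 1/2 + sqrt(2250 + 10*sqrt(690))/5 ≈ 10.525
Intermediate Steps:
I(k, O) = -O/5
H(t) = 1/2 (H(t) = (t/t)/2 = (1/2)*1 = 1/2)
R(D, L) = sqrt(90 + D)
R(sqrt(110 + I(sqrt(3 - 1), -2)), -70) + H(-88) = sqrt(90 + sqrt(110 - 1/5*(-2))) + 1/2 = sqrt(90 + sqrt(110 + 2/5)) + 1/2 = sqrt(90 + sqrt(552/5)) + 1/2 = sqrt(90 + 2*sqrt(690)/5) + 1/2 = 1/2 + sqrt(90 + 2*sqrt(690)/5)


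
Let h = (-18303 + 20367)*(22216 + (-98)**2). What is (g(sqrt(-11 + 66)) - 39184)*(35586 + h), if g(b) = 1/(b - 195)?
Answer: -9776750754350055/3797 - 32856033*sqrt(55)/18985 ≈ -2.5749e+12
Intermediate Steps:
h = 65676480 (h = 2064*(22216 + 9604) = 2064*31820 = 65676480)
g(b) = 1/(-195 + b)
(g(sqrt(-11 + 66)) - 39184)*(35586 + h) = (1/(-195 + sqrt(-11 + 66)) - 39184)*(35586 + 65676480) = (1/(-195 + sqrt(55)) - 39184)*65712066 = (-39184 + 1/(-195 + sqrt(55)))*65712066 = -2574861594144 + 65712066/(-195 + sqrt(55))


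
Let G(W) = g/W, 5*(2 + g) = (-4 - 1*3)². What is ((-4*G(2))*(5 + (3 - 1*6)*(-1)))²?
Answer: 389376/25 ≈ 15575.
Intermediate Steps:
g = 39/5 (g = -2 + (-4 - 1*3)²/5 = -2 + (-4 - 3)²/5 = -2 + (⅕)*(-7)² = -2 + (⅕)*49 = -2 + 49/5 = 39/5 ≈ 7.8000)
G(W) = 39/(5*W)
((-4*G(2))*(5 + (3 - 1*6)*(-1)))² = ((-156/(5*2))*(5 + (3 - 1*6)*(-1)))² = ((-156/(5*2))*(5 + (3 - 6)*(-1)))² = ((-4*39/10)*(5 - 3*(-1)))² = (-78*(5 + 3)/5)² = (-78/5*8)² = (-624/5)² = 389376/25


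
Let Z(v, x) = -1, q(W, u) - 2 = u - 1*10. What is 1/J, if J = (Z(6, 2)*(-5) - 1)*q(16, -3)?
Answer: -1/44 ≈ -0.022727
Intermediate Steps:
q(W, u) = -8 + u (q(W, u) = 2 + (u - 1*10) = 2 + (u - 10) = 2 + (-10 + u) = -8 + u)
J = -44 (J = (-1*(-5) - 1)*(-8 - 3) = (5 - 1)*(-11) = 4*(-11) = -44)
1/J = 1/(-44) = -1/44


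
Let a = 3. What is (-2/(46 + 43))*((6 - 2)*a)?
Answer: -24/89 ≈ -0.26966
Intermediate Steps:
(-2/(46 + 43))*((6 - 2)*a) = (-2/(46 + 43))*((6 - 2)*3) = (-2/89)*(4*3) = ((1/89)*(-2))*12 = -2/89*12 = -24/89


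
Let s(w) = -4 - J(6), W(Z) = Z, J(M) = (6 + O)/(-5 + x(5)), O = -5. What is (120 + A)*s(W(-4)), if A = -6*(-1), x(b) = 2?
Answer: -462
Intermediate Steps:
J(M) = -⅓ (J(M) = (6 - 5)/(-5 + 2) = 1/(-3) = 1*(-⅓) = -⅓)
s(w) = -11/3 (s(w) = -4 - 1*(-⅓) = -4 + ⅓ = -11/3)
A = 6
(120 + A)*s(W(-4)) = (120 + 6)*(-11/3) = 126*(-11/3) = -462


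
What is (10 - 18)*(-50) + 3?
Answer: 403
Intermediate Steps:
(10 - 18)*(-50) + 3 = -8*(-50) + 3 = 400 + 3 = 403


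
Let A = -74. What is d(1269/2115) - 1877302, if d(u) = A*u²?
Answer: -46933216/25 ≈ -1.8773e+6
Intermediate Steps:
d(u) = -74*u²
d(1269/2115) - 1877302 = -74*(1269/2115)² - 1877302 = -74*(1269*(1/2115))² - 1877302 = -74*(⅗)² - 1877302 = -74*9/25 - 1877302 = -666/25 - 1877302 = -46933216/25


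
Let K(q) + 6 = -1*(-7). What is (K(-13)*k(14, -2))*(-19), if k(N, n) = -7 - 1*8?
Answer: 285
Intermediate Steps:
K(q) = 1 (K(q) = -6 - 1*(-7) = -6 + 7 = 1)
k(N, n) = -15 (k(N, n) = -7 - 8 = -15)
(K(-13)*k(14, -2))*(-19) = (1*(-15))*(-19) = -15*(-19) = 285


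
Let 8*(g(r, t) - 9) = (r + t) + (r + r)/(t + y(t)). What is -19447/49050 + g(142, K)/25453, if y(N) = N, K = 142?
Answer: -1971182539/4993878600 ≈ -0.39472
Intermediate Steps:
g(r, t) = 9 + r/8 + t/8 + r/(8*t) (g(r, t) = 9 + ((r + t) + (r + r)/(t + t))/8 = 9 + ((r + t) + (2*r)/((2*t)))/8 = 9 + ((r + t) + (2*r)*(1/(2*t)))/8 = 9 + ((r + t) + r/t)/8 = 9 + (r + t + r/t)/8 = 9 + (r/8 + t/8 + r/(8*t)) = 9 + r/8 + t/8 + r/(8*t))
-19447/49050 + g(142, K)/25453 = -19447/49050 + (9 + (⅛)*142 + (⅛)*142 + (⅛)*142/142)/25453 = -19447*1/49050 + (9 + 71/4 + 71/4 + (⅛)*142*(1/142))*(1/25453) = -19447/49050 + (9 + 71/4 + 71/4 + ⅛)*(1/25453) = -19447/49050 + (357/8)*(1/25453) = -19447/49050 + 357/203624 = -1971182539/4993878600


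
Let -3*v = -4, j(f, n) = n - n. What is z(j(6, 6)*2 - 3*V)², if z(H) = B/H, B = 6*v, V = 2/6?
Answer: 64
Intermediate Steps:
j(f, n) = 0
v = 4/3 (v = -⅓*(-4) = 4/3 ≈ 1.3333)
V = ⅓ (V = 2*(⅙) = ⅓ ≈ 0.33333)
B = 8 (B = 6*(4/3) = 8)
z(H) = 8/H
z(j(6, 6)*2 - 3*V)² = (8/(0*2 - 3*⅓))² = (8/(0 - 1))² = (8/(-1))² = (8*(-1))² = (-8)² = 64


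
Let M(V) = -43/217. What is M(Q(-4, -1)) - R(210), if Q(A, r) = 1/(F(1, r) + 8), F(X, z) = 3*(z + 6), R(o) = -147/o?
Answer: 1089/2170 ≈ 0.50184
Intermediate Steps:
F(X, z) = 18 + 3*z (F(X, z) = 3*(6 + z) = 18 + 3*z)
Q(A, r) = 1/(26 + 3*r) (Q(A, r) = 1/((18 + 3*r) + 8) = 1/(26 + 3*r))
M(V) = -43/217 (M(V) = -43*1/217 = -43/217)
M(Q(-4, -1)) - R(210) = -43/217 - (-147)/210 = -43/217 - 1*(-7/10) = -43/217 + 7/10 = 1089/2170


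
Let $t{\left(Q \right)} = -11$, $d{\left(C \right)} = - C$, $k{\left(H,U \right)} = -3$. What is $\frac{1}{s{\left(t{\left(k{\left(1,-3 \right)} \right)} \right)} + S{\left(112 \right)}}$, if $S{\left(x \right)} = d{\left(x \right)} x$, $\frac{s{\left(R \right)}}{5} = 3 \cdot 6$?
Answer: $- \frac{1}{12454} \approx -8.0295 \cdot 10^{-5}$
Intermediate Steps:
$s{\left(R \right)} = 90$ ($s{\left(R \right)} = 5 \cdot 3 \cdot 6 = 5 \cdot 18 = 90$)
$S{\left(x \right)} = - x^{2}$ ($S{\left(x \right)} = - x x = - x^{2}$)
$\frac{1}{s{\left(t{\left(k{\left(1,-3 \right)} \right)} \right)} + S{\left(112 \right)}} = \frac{1}{90 - 112^{2}} = \frac{1}{90 - 12544} = \frac{1}{-12454} = - \frac{1}{12454}$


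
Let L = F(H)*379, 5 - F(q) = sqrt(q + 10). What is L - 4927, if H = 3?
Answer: -3032 - 379*sqrt(13) ≈ -4398.5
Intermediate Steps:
F(q) = 5 - sqrt(10 + q) (F(q) = 5 - sqrt(q + 10) = 5 - sqrt(10 + q))
L = 1895 - 379*sqrt(13) (L = (5 - sqrt(10 + 3))*379 = (5 - sqrt(13))*379 = 1895 - 379*sqrt(13) ≈ 528.50)
L - 4927 = (1895 - 379*sqrt(13)) - 4927 = -3032 - 379*sqrt(13)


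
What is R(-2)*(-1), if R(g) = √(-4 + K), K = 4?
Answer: 0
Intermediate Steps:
R(g) = 0 (R(g) = √(-4 + 4) = √0 = 0)
R(-2)*(-1) = 0*(-1) = 0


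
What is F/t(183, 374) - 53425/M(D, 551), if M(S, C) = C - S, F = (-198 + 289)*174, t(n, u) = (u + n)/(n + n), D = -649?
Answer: 276981403/26736 ≈ 10360.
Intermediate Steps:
t(n, u) = (n + u)/(2*n) (t(n, u) = (n + u)/((2*n)) = (n + u)*(1/(2*n)) = (n + u)/(2*n))
F = 15834 (F = 91*174 = 15834)
F/t(183, 374) - 53425/M(D, 551) = 15834/(((½)*(183 + 374)/183)) - 53425/(551 - 1*(-649)) = 15834/(((½)*(1/183)*557)) - 53425/(551 + 649) = 15834/(557/366) - 53425/1200 = 15834*(366/557) - 53425*1/1200 = 5795244/557 - 2137/48 = 276981403/26736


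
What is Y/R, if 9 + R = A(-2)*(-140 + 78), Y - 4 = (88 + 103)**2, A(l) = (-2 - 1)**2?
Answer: -36485/567 ≈ -64.347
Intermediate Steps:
A(l) = 9 (A(l) = (-3)**2 = 9)
Y = 36485 (Y = 4 + (88 + 103)**2 = 4 + 191**2 = 4 + 36481 = 36485)
R = -567 (R = -9 + 9*(-140 + 78) = -9 + 9*(-62) = -9 - 558 = -567)
Y/R = 36485/(-567) = 36485*(-1/567) = -36485/567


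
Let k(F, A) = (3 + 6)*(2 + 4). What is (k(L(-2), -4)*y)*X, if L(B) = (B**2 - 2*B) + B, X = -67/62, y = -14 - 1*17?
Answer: 1809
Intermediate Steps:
y = -31 (y = -14 - 17 = -31)
X = -67/62 (X = -67*1/62 = -67/62 ≈ -1.0806)
L(B) = B**2 - B
k(F, A) = 54 (k(F, A) = 9*6 = 54)
(k(L(-2), -4)*y)*X = (54*(-31))*(-67/62) = -1674*(-67/62) = 1809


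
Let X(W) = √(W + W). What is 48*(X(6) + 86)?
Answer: 4128 + 96*√3 ≈ 4294.3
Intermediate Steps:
X(W) = √2*√W (X(W) = √(2*W) = √2*√W)
48*(X(6) + 86) = 48*(√2*√6 + 86) = 48*(2*√3 + 86) = 48*(86 + 2*√3) = 4128 + 96*√3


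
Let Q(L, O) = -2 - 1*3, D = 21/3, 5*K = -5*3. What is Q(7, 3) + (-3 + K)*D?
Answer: -47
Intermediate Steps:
K = -3 (K = (-5*3)/5 = (⅕)*(-15) = -3)
D = 7 (D = 21*(⅓) = 7)
Q(L, O) = -5 (Q(L, O) = -2 - 3 = -5)
Q(7, 3) + (-3 + K)*D = -5 + (-3 - 3)*7 = -5 - 6*7 = -5 - 42 = -47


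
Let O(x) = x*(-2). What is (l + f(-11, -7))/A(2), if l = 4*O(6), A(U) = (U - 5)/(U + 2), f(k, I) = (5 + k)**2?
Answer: 16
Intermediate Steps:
A(U) = (-5 + U)/(2 + U)
O(x) = -2*x
l = -48 (l = 4*(-2*6) = 4*(-12) = -48)
(l + f(-11, -7))/A(2) = (-48 + (5 - 11)**2)/(((-5 + 2)/(2 + 2))) = (-48 + (-6)**2)/((-3/4)) = (-48 + 36)/(((1/4)*(-3))) = -12/(-3/4) = -4/3*(-12) = 16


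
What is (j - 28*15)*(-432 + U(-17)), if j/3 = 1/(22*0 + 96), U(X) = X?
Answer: 6034111/32 ≈ 1.8857e+5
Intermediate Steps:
j = 1/32 (j = 3/(22*0 + 96) = 3/(0 + 96) = 3/96 = 3*(1/96) = 1/32 ≈ 0.031250)
(j - 28*15)*(-432 + U(-17)) = (1/32 - 28*15)*(-432 - 17) = (1/32 - 420)*(-449) = -13439/32*(-449) = 6034111/32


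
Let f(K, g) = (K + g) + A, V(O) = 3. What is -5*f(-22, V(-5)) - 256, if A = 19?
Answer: -256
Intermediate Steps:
f(K, g) = 19 + K + g (f(K, g) = (K + g) + 19 = 19 + K + g)
-5*f(-22, V(-5)) - 256 = -5*(19 - 22 + 3) - 256 = -5*0 - 256 = 0 - 256 = -256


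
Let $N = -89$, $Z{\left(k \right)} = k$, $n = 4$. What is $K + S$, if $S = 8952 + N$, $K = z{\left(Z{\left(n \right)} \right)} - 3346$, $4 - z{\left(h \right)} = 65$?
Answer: $5456$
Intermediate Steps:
$z{\left(h \right)} = -61$ ($z{\left(h \right)} = 4 - 65 = -61$)
$K = -3407$ ($K = -61 - 3346 = -3407$)
$S = 8863$ ($S = 8952 - 89 = 8863$)
$K + S = -3407 + 8863 = 5456$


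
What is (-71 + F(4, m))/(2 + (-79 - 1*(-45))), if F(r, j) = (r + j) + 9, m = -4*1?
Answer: 31/16 ≈ 1.9375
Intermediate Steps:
m = -4
F(r, j) = 9 + j + r (F(r, j) = (j + r) + 9 = 9 + j + r)
(-71 + F(4, m))/(2 + (-79 - 1*(-45))) = (-71 + (9 - 4 + 4))/(2 + (-79 - 1*(-45))) = (-71 + 9)/(2 + (-79 + 45)) = -62/(2 - 34) = -62/(-32) = -1/32*(-62) = 31/16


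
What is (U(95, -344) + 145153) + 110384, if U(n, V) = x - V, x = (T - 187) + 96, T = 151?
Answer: 255941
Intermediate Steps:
x = 60 (x = (151 - 187) + 96 = -36 + 96 = 60)
U(n, V) = 60 - V
(U(95, -344) + 145153) + 110384 = ((60 - 1*(-344)) + 145153) + 110384 = ((60 + 344) + 145153) + 110384 = (404 + 145153) + 110384 = 145557 + 110384 = 255941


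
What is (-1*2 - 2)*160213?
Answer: -640852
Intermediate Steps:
(-1*2 - 2)*160213 = (-2 - 2)*160213 = -4*160213 = -640852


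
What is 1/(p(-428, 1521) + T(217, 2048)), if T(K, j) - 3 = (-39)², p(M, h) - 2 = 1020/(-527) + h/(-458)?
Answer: 14198/21591517 ≈ 0.00065757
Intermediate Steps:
p(M, h) = 2/31 - h/458 (p(M, h) = 2 + (1020/(-527) + h/(-458)) = 2 + (1020*(-1/527) + h*(-1/458)) = 2 + (-60/31 - h/458) = 2/31 - h/458)
T(K, j) = 1524 (T(K, j) = 3 + (-39)² = 3 + 1521 = 1524)
1/(p(-428, 1521) + T(217, 2048)) = 1/((2/31 - 1/458*1521) + 1524) = 1/((2/31 - 1521/458) + 1524) = 1/(-46235/14198 + 1524) = 1/(21591517/14198) = 14198/21591517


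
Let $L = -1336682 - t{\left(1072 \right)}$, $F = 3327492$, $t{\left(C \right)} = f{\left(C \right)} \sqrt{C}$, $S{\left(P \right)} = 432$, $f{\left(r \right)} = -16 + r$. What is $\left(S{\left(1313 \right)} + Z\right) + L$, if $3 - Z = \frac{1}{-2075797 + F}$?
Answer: $- \frac{1672573688666}{1251695} - 4224 \sqrt{67} \approx -1.3708 \cdot 10^{6}$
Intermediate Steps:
$t{\left(C \right)} = \sqrt{C} \left(-16 + C\right)$ ($t{\left(C \right)} = \left(-16 + C\right) \sqrt{C} = \sqrt{C} \left(-16 + C\right)$)
$L = -1336682 - 4224 \sqrt{67}$ ($L = -1336682 - \sqrt{1072} \left(-16 + 1072\right) = -1336682 - 4 \sqrt{67} \cdot 1056 = -1336682 - 4224 \sqrt{67} \approx -1.3713 \cdot 10^{6}$)
$Z = \frac{3755084}{1251695}$ ($Z = 3 - \frac{1}{-2075797 + 3327492} = 3 - \frac{1}{1251695} = \frac{3755084}{1251695} \approx 3.0$)
$\left(S{\left(1313 \right)} + Z\right) + L = \left(432 + \frac{3755084}{1251695}\right) - \left(1336682 + 4224 \sqrt{67}\right) = \frac{544487324}{1251695} - \left(1336682 + 4224 \sqrt{67}\right) = - \frac{1672573688666}{1251695} - 4224 \sqrt{67}$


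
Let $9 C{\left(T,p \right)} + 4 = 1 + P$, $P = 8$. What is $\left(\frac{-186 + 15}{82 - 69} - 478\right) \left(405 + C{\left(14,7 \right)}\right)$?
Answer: $- \frac{23305250}{117} \approx -1.9919 \cdot 10^{5}$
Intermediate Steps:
$C{\left(T,p \right)} = \frac{5}{9}$ ($C{\left(T,p \right)} = - \frac{4}{9} + \frac{1 + 8}{9} = - \frac{4}{9} + \frac{1}{9} \cdot 9 = - \frac{4}{9} + 1 = \frac{5}{9}$)
$\left(\frac{-186 + 15}{82 - 69} - 478\right) \left(405 + C{\left(14,7 \right)}\right) = \left(\frac{-186 + 15}{82 - 69} - 478\right) \left(405 + \frac{5}{9}\right) = \left(- \frac{171}{13} - 478\right) \frac{3650}{9} = \left(- \frac{6385}{13}\right) \frac{3650}{9} = - \frac{23305250}{117}$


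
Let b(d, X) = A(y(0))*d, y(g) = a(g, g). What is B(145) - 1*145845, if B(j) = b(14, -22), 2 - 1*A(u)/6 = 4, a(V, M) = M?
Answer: -146013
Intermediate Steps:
y(g) = g
A(u) = -12 (A(u) = 12 - 6*4 = 12 - 24 = -12)
b(d, X) = -12*d
B(j) = -168 (B(j) = -12*14 = -168)
B(145) - 1*145845 = -168 - 1*145845 = -168 - 145845 = -146013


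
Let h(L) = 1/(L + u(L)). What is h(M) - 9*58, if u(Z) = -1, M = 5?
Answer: -2087/4 ≈ -521.75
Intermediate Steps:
h(L) = 1/(-1 + L) (h(L) = 1/(L - 1) = 1/(-1 + L))
h(M) - 9*58 = 1/(-1 + 5) - 9*58 = 1/4 - 522 = ¼ - 522 = -2087/4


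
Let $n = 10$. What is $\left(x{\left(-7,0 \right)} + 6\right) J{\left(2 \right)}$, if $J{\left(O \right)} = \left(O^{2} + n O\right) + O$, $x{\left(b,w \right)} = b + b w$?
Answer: $-26$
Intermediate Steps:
$J{\left(O \right)} = O^{2} + 11 O$ ($J{\left(O \right)} = \left(O^{2} + 10 O\right) + O = O^{2} + 11 O$)
$\left(x{\left(-7,0 \right)} + 6\right) J{\left(2 \right)} = \left(- 7 \left(1 + 0\right) + 6\right) 2 \left(11 + 2\right) = \left(\left(-7\right) 1 + 6\right) 2 \cdot 13 = \left(-7 + 6\right) 26 = \left(-1\right) 26 = -26$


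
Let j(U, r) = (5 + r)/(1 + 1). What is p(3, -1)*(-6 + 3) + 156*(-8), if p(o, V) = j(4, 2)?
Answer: -2517/2 ≈ -1258.5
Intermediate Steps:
j(U, r) = 5/2 + r/2 (j(U, r) = (5 + r)/2 = (5 + r)*(1/2) = 5/2 + r/2)
p(o, V) = 7/2 (p(o, V) = 5/2 + (1/2)*2 = 5/2 + 1 = 7/2)
p(3, -1)*(-6 + 3) + 156*(-8) = 7*(-6 + 3)/2 + 156*(-8) = (7/2)*(-3) - 1248 = -21/2 - 1248 = -2517/2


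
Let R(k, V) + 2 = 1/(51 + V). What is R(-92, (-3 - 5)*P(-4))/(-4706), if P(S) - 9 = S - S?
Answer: 43/98826 ≈ 0.00043511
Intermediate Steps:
P(S) = 9 (P(S) = 9 + (S - S) = 9 + 0 = 9)
R(k, V) = -2 + 1/(51 + V)
R(-92, (-3 - 5)*P(-4))/(-4706) = ((-101 - 2*(-3 - 5)*9)/(51 + (-3 - 5)*9))/(-4706) = ((-101 - (-16)*9)/(51 - 8*9))*(-1/4706) = ((-101 - 2*(-72))/(51 - 72))*(-1/4706) = ((-101 + 144)/(-21))*(-1/4706) = -1/21*43*(-1/4706) = -43/21*(-1/4706) = 43/98826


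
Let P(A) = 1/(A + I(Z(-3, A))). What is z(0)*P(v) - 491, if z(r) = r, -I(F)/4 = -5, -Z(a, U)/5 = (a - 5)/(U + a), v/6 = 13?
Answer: -491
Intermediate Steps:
v = 78 (v = 6*13 = 78)
Z(a, U) = -5*(-5 + a)/(U + a) (Z(a, U) = -5*(a - 5)/(U + a) = -5*(-5 + a)/(U + a))
I(F) = 20 (I(F) = -4*(-5) = 20)
P(A) = 1/(20 + A) (P(A) = 1/(A + 20) = 1/(20 + A))
z(0)*P(v) - 491 = 0/(20 + 78) - 491 = 0/98 - 491 = 0*(1/98) - 491 = 0 - 491 = -491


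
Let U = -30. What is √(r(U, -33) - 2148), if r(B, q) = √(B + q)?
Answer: √(-2148 + 3*I*√7) ≈ 0.08563 + 46.347*I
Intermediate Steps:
√(r(U, -33) - 2148) = √(√(-30 - 33) - 2148) = √(√(-63) - 2148) = √(3*I*√7 - 2148) = √(-2148 + 3*I*√7)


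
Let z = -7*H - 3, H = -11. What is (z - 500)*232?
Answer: -98832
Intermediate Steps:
z = 74 (z = -7*(-11) - 3 = 77 - 3 = 74)
(z - 500)*232 = (74 - 500)*232 = -426*232 = -98832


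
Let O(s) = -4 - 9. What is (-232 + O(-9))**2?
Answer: 60025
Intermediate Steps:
O(s) = -13
(-232 + O(-9))**2 = (-232 - 13)**2 = (-245)**2 = 60025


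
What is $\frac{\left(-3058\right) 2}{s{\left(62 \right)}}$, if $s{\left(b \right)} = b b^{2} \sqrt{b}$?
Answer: $- \frac{1529 \sqrt{62}}{3694084} \approx -0.0032591$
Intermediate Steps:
$s{\left(b \right)} = b^{\frac{7}{2}}$ ($s{\left(b \right)} = b^{3} \sqrt{b} = b^{\frac{7}{2}}$)
$\frac{\left(-3058\right) 2}{s{\left(62 \right)}} = \frac{\left(-3058\right) 2}{62^{\frac{7}{2}}} = - \frac{6116}{238328 \sqrt{62}} = - 6116 \frac{\sqrt{62}}{14776336} = - \frac{1529 \sqrt{62}}{3694084}$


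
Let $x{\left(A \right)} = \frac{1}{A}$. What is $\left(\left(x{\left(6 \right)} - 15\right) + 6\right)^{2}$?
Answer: $\frac{2809}{36} \approx 78.028$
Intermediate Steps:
$\left(\left(x{\left(6 \right)} - 15\right) + 6\right)^{2} = \left(\left(\frac{1}{6} - 15\right) + 6\right)^{2} = \left(- \frac{89}{6} + 6\right)^{2} = \left(- \frac{53}{6}\right)^{2} = \frac{2809}{36}$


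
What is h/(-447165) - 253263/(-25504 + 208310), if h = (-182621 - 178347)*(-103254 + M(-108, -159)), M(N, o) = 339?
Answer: -150915051442127/1816543222 ≈ -83078.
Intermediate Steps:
h = 37149021720 (h = (-182621 - 178347)*(-103254 + 339) = -360968*(-102915) = 37149021720)
h/(-447165) - 253263/(-25504 + 208310) = 37149021720/(-447165) - 253263/(-25504 + 208310) = 37149021720*(-1/447165) - 253263/182806 = -825533816/9937 - 253263*1/182806 = -825533816/9937 - 253263/182806 = -150915051442127/1816543222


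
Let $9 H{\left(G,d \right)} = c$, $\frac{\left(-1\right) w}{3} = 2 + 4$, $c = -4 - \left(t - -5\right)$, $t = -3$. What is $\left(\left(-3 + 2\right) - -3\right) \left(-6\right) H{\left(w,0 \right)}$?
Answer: $8$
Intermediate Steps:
$c = -6$ ($c = -4 - \left(-3 - -5\right) = -4 - \left(-3 + 5\right) = -4 - 2 = -6$)
$w = -18$ ($w = - 3 \left(2 + 4\right) = \left(-3\right) 6 = -18$)
$H{\left(G,d \right)} = - \frac{2}{3}$ ($H{\left(G,d \right)} = \frac{1}{9} \left(-6\right) = - \frac{2}{3}$)
$\left(\left(-3 + 2\right) - -3\right) \left(-6\right) H{\left(w,0 \right)} = \left(\left(-3 + 2\right) - -3\right) \left(-6\right) \left(- \frac{2}{3}\right) = \left(-1 + 3\right) \left(-6\right) \left(- \frac{2}{3}\right) = 2 \left(-6\right) \left(- \frac{2}{3}\right) = \left(-12\right) \left(- \frac{2}{3}\right) = 8$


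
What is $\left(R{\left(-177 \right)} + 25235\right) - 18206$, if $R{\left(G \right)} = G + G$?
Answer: $6675$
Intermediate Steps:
$R{\left(G \right)} = 2 G$
$\left(R{\left(-177 \right)} + 25235\right) - 18206 = \left(2 \left(-177\right) + 25235\right) - 18206 = \left(-354 + 25235\right) - 18206 = 24881 - 18206 = 6675$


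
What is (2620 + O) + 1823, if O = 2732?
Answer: 7175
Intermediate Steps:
(2620 + O) + 1823 = (2620 + 2732) + 1823 = 5352 + 1823 = 7175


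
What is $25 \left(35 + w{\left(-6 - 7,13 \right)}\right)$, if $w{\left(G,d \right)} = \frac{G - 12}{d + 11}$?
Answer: $\frac{20375}{24} \approx 848.96$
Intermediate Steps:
$w{\left(G,d \right)} = \frac{-12 + G}{11 + d}$
$25 \left(35 + w{\left(-6 - 7,13 \right)}\right) = 25 \left(35 + \frac{-12 - 13}{11 + 13}\right) = 25 \left(35 + \frac{-12 - 13}{24}\right) = 25 \left(35 + \frac{1}{24} \left(-25\right)\right) = 25 \left(35 - \frac{25}{24}\right) = 25 \cdot \frac{815}{24} = \frac{20375}{24}$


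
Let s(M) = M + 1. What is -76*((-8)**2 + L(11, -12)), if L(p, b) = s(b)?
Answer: -4028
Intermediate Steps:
s(M) = 1 + M
L(p, b) = 1 + b
-76*((-8)**2 + L(11, -12)) = -76*((-8)**2 + (1 - 12)) = -76*(64 - 11) = -76*53 = -4028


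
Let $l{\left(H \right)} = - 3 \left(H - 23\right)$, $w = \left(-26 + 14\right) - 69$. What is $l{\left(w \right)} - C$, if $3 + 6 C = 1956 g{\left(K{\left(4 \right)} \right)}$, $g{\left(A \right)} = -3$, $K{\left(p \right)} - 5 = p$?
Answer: $\frac{2581}{2} \approx 1290.5$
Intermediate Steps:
$w = -81$ ($w = -12 - 69 = -81$)
$K{\left(p \right)} = 5 + p$
$l{\left(H \right)} = 69 - 3 H$ ($l{\left(H \right)} = - 3 \left(H - 23\right) = - 3 \left(-23 + H\right) = 69 - 3 H$)
$C = - \frac{1957}{2}$ ($C = - \frac{1}{2} + \frac{1956 \left(-3\right)}{6} = - \frac{1}{2} + \frac{1}{6} \left(-5868\right) = - \frac{1}{2} - 978 = - \frac{1957}{2} \approx -978.5$)
$l{\left(w \right)} - C = \left(69 - -243\right) - - \frac{1957}{2} = \left(69 + 243\right) + \frac{1957}{2} = 312 + \frac{1957}{2} = \frac{2581}{2}$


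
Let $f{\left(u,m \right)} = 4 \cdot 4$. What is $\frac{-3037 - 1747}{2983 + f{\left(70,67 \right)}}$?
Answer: $- \frac{4784}{2999} \approx -1.5952$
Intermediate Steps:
$f{\left(u,m \right)} = 16$
$\frac{-3037 - 1747}{2983 + f{\left(70,67 \right)}} = \frac{-3037 - 1747}{2983 + 16} = - \frac{4784}{2999}$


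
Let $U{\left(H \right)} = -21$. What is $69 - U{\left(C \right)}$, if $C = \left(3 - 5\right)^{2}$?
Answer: $90$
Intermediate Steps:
$C = 4$ ($C = \left(-2\right)^{2} = 4$)
$69 - U{\left(C \right)} = 69 - -21 = 69 + 21 = 90$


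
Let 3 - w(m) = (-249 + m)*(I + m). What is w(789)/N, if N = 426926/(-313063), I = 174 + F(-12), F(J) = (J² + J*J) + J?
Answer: 209456991591/426926 ≈ 4.9062e+5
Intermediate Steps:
F(J) = J + 2*J² (F(J) = (J² + J²) + J = 2*J² + J = J + 2*J²)
I = 450 (I = 174 - 12*(1 + 2*(-12)) = 174 - 12*(1 - 24) = 174 - 12*(-23) = 174 + 276 = 450)
w(m) = 3 - (-249 + m)*(450 + m)
N = -426926/313063 (N = 426926*(-1/313063) = -426926/313063 ≈ -1.3637)
w(789)/N = (112053 - 1*789² - 201*789)/(-426926/313063) = (112053 - 1*622521 - 158589)*(-313063/426926) = (112053 - 622521 - 158589)*(-313063/426926) = -669057*(-313063/426926) = 209456991591/426926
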